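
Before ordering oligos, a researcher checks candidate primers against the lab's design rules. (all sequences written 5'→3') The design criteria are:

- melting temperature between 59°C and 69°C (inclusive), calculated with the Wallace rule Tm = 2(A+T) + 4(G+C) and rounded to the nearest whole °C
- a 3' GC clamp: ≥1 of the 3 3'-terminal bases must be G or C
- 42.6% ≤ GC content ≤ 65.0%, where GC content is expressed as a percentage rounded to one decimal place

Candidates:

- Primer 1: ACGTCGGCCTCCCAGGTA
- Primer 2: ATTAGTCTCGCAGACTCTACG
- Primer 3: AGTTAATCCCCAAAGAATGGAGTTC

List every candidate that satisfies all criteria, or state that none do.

Primer 1 (18 nt, A=3 T=3 G=5 C=7): Tm = 2·6 + 4·12 = 60°C ✓; 3' end GTA has 1 G/C ✓; GC 12/18 = 66.7%, outside 42.6–65.0% ✗ — fails.
Primer 2 (21 nt, A=5 T=6 G=4 C=6): Tm = 2·11 + 4·10 = 62°C ✓; 3' end ACG has 2 G/C ✓; GC 10/21 = 47.6% ✓ — passes.
Primer 3 (25 nt, A=9 T=6 G=5 C=5): Tm = 2·15 + 4·10 = 70°C, outside 59–69°C ✗; 3' end TTC has 1 G/C ✓; GC 10/25 = 40.0%, outside 42.6–65.0% ✗ — fails.

Primer 2 only.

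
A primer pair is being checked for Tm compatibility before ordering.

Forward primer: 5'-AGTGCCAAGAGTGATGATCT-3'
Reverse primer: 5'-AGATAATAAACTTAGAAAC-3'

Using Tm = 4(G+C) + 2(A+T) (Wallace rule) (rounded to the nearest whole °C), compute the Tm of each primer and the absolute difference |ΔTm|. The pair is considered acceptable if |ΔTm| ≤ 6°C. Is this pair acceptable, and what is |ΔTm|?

Forward: A=6 T=5 G=6 C=3 → Tm = 2·11 + 4·9 = 58°C.
Reverse: A=11 T=4 G=2 C=2 → Tm = 2·15 + 4·4 = 46°C.
|ΔTm| = |58 − 46| = 12°C, > 6°C.

|ΔTm| = 12°C; the pair is not acceptable.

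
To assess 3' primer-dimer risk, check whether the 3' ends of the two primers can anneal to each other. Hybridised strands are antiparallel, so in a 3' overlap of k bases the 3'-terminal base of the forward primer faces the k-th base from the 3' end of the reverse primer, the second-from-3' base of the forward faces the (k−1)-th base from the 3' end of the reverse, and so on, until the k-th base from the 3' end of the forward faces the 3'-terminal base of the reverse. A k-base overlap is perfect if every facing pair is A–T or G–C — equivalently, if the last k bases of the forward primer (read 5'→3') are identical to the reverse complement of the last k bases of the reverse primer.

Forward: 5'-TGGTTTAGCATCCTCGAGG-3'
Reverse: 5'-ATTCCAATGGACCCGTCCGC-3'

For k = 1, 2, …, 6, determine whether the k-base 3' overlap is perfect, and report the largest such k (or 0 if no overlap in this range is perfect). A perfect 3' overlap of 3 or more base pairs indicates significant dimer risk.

Last 6 bases (5'→3') — forward …TCGAGG, reverse …GTCCGC.
Reverse complement of the reverse primer's last 6 bases: GCGGAC; its first k bases are the reverse complement of the reverse primer's last k bases, so a perfect k-base overlap needs the forward primer's last k bases to equal them.
Comparing (forward last k vs required): k=1: G vs G ✓; k=2: GG vs GC ✗; k=3: AGG vs GCG ✗; k=4: GAGG vs GCGG ✗; k=5: CGAGG vs GCGGA ✗; k=6: TCGAGG vs GCGGAC ✗.
Only k = 1 is perfect, so the longest perfect 3' overlap is 1.

Longest perfect overlap: 1 complementary base pair; below the dimer-risk threshold (threshold 3).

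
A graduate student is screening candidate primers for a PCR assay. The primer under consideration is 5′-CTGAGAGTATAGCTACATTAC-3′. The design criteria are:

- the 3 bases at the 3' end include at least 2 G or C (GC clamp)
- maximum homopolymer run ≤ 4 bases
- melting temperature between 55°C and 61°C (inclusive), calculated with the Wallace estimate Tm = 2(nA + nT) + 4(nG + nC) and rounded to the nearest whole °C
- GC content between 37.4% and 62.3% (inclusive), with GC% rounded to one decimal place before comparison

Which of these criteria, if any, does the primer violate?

Fails: GC clamp.

Base counts: A=7, T=6, G=4, C=4 (length 21).
GC clamp: 3' end TAC has 1 G/C, need ≥2 ✗
homopolymer run: longest run = 2 ✓
Tm: Tm = 2·13 + 4·8 = 58°C ✓
GC content: GC 8/21 = 38.1% ✓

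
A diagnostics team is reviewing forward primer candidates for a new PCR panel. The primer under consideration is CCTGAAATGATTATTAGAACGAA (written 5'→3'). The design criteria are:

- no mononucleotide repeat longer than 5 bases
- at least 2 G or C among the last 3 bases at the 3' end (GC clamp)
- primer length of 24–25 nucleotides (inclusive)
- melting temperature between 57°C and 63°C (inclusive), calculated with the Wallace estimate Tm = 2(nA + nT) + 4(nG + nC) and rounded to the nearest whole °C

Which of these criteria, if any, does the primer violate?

Base counts: A=10, T=6, G=4, C=3 (length 23).
homopolymer run: longest run = 3 ✓
GC clamp: 3' end GAA has 1 G/C, need ≥2 ✗
length: length 23, outside 24–25 ✗
Tm: Tm = 2·16 + 4·7 = 60°C ✓

Fails: GC clamp, length.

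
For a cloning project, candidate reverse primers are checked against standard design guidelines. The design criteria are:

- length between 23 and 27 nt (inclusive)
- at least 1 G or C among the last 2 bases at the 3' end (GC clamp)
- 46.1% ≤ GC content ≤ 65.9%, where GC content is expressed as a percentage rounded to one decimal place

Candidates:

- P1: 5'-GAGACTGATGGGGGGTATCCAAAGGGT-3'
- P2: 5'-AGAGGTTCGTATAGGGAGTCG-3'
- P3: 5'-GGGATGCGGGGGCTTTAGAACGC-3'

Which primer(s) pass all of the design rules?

P1 and P3.

P1 (27 nt, A=7 T=5 G=12 C=3): length 27 ✓; 3' end GT has 1 G/C ✓; GC 15/27 = 55.6% ✓ — passes.
P2 (21 nt, A=5 T=5 G=9 C=2): length 21, outside 23–27 ✗; 3' end CG has 2 G/C ✓; GC 11/21 = 52.4% ✓ — fails.
P3 (23 nt, A=4 T=4 G=11 C=4): length 23 ✓; 3' end GC has 2 G/C ✓; GC 15/23 = 65.2% ✓ — passes.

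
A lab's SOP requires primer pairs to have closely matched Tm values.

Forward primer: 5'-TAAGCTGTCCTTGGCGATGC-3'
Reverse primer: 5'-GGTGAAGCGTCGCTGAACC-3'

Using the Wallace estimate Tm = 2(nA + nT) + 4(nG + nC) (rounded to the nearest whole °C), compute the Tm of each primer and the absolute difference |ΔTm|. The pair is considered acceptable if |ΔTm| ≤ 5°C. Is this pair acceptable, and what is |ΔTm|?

|ΔTm| = 0°C; the pair is acceptable.

Forward: A=3 T=6 G=6 C=5 → Tm = 2·9 + 4·11 = 62°C.
Reverse: A=4 T=3 G=7 C=5 → Tm = 2·7 + 4·12 = 62°C.
|ΔTm| = |62 − 62| = 0°C, ≤ 5°C.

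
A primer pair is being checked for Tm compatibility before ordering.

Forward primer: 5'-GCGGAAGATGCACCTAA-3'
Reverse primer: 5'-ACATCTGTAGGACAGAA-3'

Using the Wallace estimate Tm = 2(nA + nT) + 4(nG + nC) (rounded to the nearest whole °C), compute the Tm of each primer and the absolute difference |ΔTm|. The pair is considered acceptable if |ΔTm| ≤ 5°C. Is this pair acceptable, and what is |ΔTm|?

Forward: A=6 T=2 G=5 C=4 → Tm = 2·8 + 4·9 = 52°C.
Reverse: A=7 T=3 G=4 C=3 → Tm = 2·10 + 4·7 = 48°C.
|ΔTm| = |52 − 48| = 4°C, ≤ 5°C.

|ΔTm| = 4°C; the pair is acceptable.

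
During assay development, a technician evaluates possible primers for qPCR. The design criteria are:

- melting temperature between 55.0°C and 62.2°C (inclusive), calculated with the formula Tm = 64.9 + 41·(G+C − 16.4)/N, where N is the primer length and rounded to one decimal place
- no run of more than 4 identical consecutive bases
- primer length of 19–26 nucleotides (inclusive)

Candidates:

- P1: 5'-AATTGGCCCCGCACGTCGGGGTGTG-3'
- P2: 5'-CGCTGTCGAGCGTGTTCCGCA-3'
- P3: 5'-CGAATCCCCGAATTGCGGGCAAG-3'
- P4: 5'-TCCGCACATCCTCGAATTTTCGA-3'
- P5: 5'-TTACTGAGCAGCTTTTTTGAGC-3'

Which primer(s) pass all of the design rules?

P1 (25 nt, A=3 T=5 G=10 C=7): Tm = 64.9 + 41·(17 − 16.4)/25 = 65.9°C, outside 55.0–62.2°C ✗; longest run = 4 ✓; length 25 ✓ — fails.
P2 (21 nt, A=2 T=5 G=7 C=7): Tm = 64.9 + 41·(14 − 16.4)/21 = 60.2°C ✓; longest run = 2 ✓; length 21 ✓ — passes.
P3 (23 nt, A=6 T=3 G=7 C=7): Tm = 64.9 + 41·(14 − 16.4)/23 = 60.6°C ✓; longest run = 4 ✓; length 23 ✓ — passes.
P4 (23 nt, A=5 T=7 G=3 C=8): Tm = 64.9 + 41·(11 − 16.4)/23 = 55.3°C ✓; longest run = 4 ✓; length 23 ✓ — passes.
P5 (22 nt, A=4 T=9 G=5 C=4): Tm = 64.9 + 41·(9 − 16.4)/22 = 51.1°C, outside 55.0–62.2°C ✗; longest run = 6, exceeds 4 ✗; length 22 ✓ — fails.

P2, P3 and P4.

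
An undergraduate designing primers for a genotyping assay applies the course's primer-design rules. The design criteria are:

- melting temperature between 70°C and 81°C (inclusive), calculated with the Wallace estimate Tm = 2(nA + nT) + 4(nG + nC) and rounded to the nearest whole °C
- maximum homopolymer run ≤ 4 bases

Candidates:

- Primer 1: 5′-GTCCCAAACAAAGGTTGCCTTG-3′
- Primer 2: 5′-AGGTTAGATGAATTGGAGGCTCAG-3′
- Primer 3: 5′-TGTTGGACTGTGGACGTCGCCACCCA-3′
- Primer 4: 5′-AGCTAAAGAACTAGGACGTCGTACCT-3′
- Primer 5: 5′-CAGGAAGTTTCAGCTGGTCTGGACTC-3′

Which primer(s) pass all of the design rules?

Primer 2, Primer 4 and Primer 5.

Primer 1 (22 nt, A=6 T=5 G=5 C=6): Tm = 2·11 + 4·11 = 66°C, outside 70–81°C ✗; longest run = 3 ✓ — fails.
Primer 2 (24 nt, A=7 T=6 G=9 C=2): Tm = 2·13 + 4·11 = 70°C ✓; longest run = 2 ✓ — passes.
Primer 3 (26 nt, A=4 T=6 G=8 C=8): Tm = 2·10 + 4·16 = 84°C, outside 70–81°C ✗; longest run = 3 ✓ — fails.
Primer 4 (26 nt, A=9 T=5 G=6 C=6): Tm = 2·14 + 4·12 = 76°C ✓; longest run = 3 ✓ — passes.
Primer 5 (26 nt, A=5 T=7 G=8 C=6): Tm = 2·12 + 4·14 = 80°C ✓; longest run = 3 ✓ — passes.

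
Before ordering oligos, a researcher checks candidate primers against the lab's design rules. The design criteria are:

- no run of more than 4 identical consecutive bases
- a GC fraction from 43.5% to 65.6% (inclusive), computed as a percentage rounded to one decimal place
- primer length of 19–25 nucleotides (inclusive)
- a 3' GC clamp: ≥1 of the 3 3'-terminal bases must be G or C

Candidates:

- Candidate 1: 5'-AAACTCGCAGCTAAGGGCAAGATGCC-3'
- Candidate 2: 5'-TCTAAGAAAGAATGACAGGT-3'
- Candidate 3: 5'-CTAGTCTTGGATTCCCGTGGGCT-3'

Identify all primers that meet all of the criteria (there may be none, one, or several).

Candidate 3 only.

Candidate 1 (26 nt, A=9 T=3 G=7 C=7): longest run = 3 ✓; GC 14/26 = 53.8% ✓; length 26, outside 19–25 ✗; 3' end GCC has 3 G/C ✓ — fails.
Candidate 2 (20 nt, A=9 T=4 G=5 C=2): longest run = 3 ✓; GC 7/20 = 35.0%, outside 43.5–65.6% ✗; length 20 ✓; 3' end GGT has 2 G/C ✓ — fails.
Candidate 3 (23 nt, A=2 T=8 G=7 C=6): longest run = 3 ✓; GC 13/23 = 56.5% ✓; length 23 ✓; 3' end GCT has 2 G/C ✓ — passes.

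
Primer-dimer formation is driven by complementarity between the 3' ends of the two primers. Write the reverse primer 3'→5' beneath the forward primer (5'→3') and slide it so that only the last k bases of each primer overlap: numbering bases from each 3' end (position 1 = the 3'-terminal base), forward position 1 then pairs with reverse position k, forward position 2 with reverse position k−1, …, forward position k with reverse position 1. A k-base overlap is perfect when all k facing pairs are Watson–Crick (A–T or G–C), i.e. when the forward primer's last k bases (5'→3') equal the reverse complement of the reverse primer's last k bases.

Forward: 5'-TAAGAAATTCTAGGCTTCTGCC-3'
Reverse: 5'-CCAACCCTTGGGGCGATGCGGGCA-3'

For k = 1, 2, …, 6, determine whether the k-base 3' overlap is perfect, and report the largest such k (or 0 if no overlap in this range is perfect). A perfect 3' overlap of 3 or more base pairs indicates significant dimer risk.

Longest perfect overlap: 4 complementary base pairs; significant dimer risk (threshold 3).

Last 6 bases (5'→3') — forward …TCTGCC, reverse …CGGGCA.
Reverse complement of the reverse primer's last 6 bases: TGCCCG; its first k bases are the reverse complement of the reverse primer's last k bases, so a perfect k-base overlap needs the forward primer's last k bases to equal them.
Comparing (forward last k vs required): k=1: C vs T ✗; k=2: CC vs TG ✗; k=3: GCC vs TGC ✗; k=4: TGCC vs TGCC ✓; k=5: CTGCC vs TGCCC ✗; k=6: TCTGCC vs TGCCCG ✗.
Only k = 4 is perfect, so the longest perfect 3' overlap is 4.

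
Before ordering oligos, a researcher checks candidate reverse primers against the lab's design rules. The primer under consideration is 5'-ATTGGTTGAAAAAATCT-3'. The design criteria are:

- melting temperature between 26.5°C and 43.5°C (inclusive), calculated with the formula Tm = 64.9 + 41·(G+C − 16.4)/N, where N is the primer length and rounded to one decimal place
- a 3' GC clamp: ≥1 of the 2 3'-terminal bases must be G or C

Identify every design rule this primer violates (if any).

Base counts: A=7, T=6, G=3, C=1 (length 17).
Tm: Tm = 64.9 + 41·(4 − 16.4)/17 = 35.0°C ✓
GC clamp: 3' end CT has 1 G/C ✓

Meets all criteria.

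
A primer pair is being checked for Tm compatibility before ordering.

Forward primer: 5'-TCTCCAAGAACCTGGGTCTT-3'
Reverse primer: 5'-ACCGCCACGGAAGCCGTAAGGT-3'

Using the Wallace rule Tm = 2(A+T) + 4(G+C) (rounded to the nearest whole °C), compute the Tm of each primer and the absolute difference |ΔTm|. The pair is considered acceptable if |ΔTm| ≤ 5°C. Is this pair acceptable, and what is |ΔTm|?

|ΔTm| = 12°C; the pair is not acceptable.

Forward: A=4 T=6 G=4 C=6 → Tm = 2·10 + 4·10 = 60°C.
Reverse: A=6 T=2 G=7 C=7 → Tm = 2·8 + 4·14 = 72°C.
|ΔTm| = |60 − 72| = 12°C, > 5°C.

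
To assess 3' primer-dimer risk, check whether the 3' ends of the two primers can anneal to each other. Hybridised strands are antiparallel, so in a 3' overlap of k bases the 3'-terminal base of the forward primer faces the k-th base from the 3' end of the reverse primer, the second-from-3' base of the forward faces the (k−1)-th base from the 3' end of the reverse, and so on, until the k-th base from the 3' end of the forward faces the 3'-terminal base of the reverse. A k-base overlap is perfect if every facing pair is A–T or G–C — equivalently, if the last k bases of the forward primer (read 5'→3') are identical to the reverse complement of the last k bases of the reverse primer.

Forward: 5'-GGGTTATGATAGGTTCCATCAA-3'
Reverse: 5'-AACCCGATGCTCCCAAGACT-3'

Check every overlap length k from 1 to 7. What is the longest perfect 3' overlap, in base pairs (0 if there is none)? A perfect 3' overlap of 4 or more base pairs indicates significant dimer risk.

Last 7 bases (5'→3') — forward …CCATCAA, reverse …CAAGACT.
Reverse complement of the reverse primer's last 7 bases: AGTCTTG; its first k bases are the reverse complement of the reverse primer's last k bases, so a perfect k-base overlap needs the forward primer's last k bases to equal them.
Comparing (forward last k vs required): k=1: A vs A ✓; k=2: AA vs AG ✗; k=3: CAA vs AGT ✗; k=4: TCAA vs AGTC ✗; k=5: ATCAA vs AGTCT ✗; k=6: CATCAA vs AGTCTT ✗; k=7: CCATCAA vs AGTCTTG ✗.
Only k = 1 is perfect, so the longest perfect 3' overlap is 1.

Longest perfect overlap: 1 complementary base pair; below the dimer-risk threshold (threshold 4).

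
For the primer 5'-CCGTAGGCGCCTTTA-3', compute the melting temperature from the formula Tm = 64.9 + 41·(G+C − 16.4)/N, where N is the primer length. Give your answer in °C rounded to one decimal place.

44.7°C

Base counts: A=2, T=4, G=4, C=5; G+C = 9, N = 15.
Tm = 64.9 + 41·(9 − 16.4)/15 = 64.9 + -303.40/15 = 44.7°C.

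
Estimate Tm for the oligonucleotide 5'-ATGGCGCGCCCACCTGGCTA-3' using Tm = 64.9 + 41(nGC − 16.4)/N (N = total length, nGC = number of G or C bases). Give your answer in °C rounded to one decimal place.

Base counts: A=3, T=3, G=6, C=8; G+C = 14, N = 20.
Tm = 64.9 + 41·(14 − 16.4)/20 = 64.9 + -98.40/20 = 60.0°C.

60.0°C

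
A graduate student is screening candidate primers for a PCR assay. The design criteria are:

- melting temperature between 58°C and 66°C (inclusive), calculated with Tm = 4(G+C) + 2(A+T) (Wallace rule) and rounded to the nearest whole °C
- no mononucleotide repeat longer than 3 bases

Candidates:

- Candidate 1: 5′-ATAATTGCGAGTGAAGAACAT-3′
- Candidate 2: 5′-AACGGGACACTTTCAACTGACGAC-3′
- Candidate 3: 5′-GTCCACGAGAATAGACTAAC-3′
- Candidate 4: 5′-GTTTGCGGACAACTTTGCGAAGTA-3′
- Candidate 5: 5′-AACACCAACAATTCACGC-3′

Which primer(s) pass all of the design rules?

Candidate 3 only.

Candidate 1 (21 nt, A=9 T=5 G=5 C=2): Tm = 2·14 + 4·7 = 56°C, outside 58–66°C ✗; longest run = 2 ✓ — fails.
Candidate 2 (24 nt, A=8 T=4 G=5 C=7): Tm = 2·12 + 4·12 = 72°C, outside 58–66°C ✗; longest run = 3 ✓ — fails.
Candidate 3 (20 nt, A=8 T=3 G=4 C=5): Tm = 2·11 + 4·9 = 58°C ✓; longest run = 2 ✓ — passes.
Candidate 4 (24 nt, A=6 T=7 G=7 C=4): Tm = 2·13 + 4·11 = 70°C, outside 58–66°C ✗; longest run = 3 ✓ — fails.
Candidate 5 (18 nt, A=8 T=2 G=1 C=7): Tm = 2·10 + 4·8 = 52°C, outside 58–66°C ✗; longest run = 2 ✓ — fails.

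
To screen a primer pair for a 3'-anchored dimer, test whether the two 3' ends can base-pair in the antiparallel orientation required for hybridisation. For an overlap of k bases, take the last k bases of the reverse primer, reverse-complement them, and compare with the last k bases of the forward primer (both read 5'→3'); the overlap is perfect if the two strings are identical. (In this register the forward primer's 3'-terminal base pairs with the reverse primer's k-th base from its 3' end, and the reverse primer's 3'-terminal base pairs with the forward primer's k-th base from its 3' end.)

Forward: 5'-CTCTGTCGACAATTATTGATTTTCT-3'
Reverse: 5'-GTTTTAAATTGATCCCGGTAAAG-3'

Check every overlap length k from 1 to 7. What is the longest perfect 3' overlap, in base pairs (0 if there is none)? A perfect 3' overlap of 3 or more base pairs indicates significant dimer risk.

Longest perfect overlap: 2 complementary base pairs; below the dimer-risk threshold (threshold 3).

Last 7 bases (5'→3') — forward …ATTTTCT, reverse …GGTAAAG.
Reverse complement of the reverse primer's last 7 bases: CTTTACC; its first k bases are the reverse complement of the reverse primer's last k bases, so a perfect k-base overlap needs the forward primer's last k bases to equal them.
Comparing (forward last k vs required): k=1: T vs C ✗; k=2: CT vs CT ✓; k=3: TCT vs CTT ✗; k=4: TTCT vs CTTT ✗; k=5: TTTCT vs CTTTA ✗; k=6: TTTTCT vs CTTTAC ✗; k=7: ATTTTCT vs CTTTACC ✗.
Only k = 2 is perfect, so the longest perfect 3' overlap is 2.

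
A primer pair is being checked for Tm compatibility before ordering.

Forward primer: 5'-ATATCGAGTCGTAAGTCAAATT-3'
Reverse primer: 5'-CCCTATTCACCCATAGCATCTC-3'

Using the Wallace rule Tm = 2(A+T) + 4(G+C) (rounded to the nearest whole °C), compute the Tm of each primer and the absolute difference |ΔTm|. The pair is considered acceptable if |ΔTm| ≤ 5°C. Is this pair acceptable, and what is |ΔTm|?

Forward: A=8 T=7 G=4 C=3 → Tm = 2·15 + 4·7 = 58°C.
Reverse: A=5 T=6 G=1 C=10 → Tm = 2·11 + 4·11 = 66°C.
|ΔTm| = |58 − 66| = 8°C, > 5°C.

|ΔTm| = 8°C; the pair is not acceptable.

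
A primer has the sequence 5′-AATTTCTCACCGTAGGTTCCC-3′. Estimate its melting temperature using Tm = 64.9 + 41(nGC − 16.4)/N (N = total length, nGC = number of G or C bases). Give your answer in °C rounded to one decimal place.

Base counts: A=4, T=7, G=3, C=7; G+C = 10, N = 21.
Tm = 64.9 + 41·(10 − 16.4)/21 = 64.9 + -262.40/21 = 52.4°C.

52.4°C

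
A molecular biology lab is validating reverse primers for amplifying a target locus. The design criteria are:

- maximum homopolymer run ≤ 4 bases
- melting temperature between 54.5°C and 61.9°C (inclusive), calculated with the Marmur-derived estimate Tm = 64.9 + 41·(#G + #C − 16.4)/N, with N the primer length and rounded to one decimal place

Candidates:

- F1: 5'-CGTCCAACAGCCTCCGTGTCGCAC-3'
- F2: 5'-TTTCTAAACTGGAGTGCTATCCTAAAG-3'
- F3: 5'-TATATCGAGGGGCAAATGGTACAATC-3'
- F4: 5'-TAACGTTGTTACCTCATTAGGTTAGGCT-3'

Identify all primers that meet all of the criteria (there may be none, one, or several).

F1 (24 nt, A=4 T=4 G=5 C=11): longest run = 2 ✓; Tm = 64.9 + 41·(16 − 16.4)/24 = 64.2°C, outside 54.5–61.9°C ✗ — fails.
F2 (27 nt, A=8 T=9 G=5 C=5): longest run = 3 ✓; Tm = 64.9 + 41·(10 − 16.4)/27 = 55.2°C ✓ — passes.
F3 (26 nt, A=9 T=6 G=7 C=4): longest run = 4 ✓; Tm = 64.9 + 41·(11 − 16.4)/26 = 56.4°C ✓ — passes.
F4 (28 nt, A=6 T=11 G=6 C=5): longest run = 2 ✓; Tm = 64.9 + 41·(11 − 16.4)/28 = 57.0°C ✓ — passes.

F2, F3 and F4.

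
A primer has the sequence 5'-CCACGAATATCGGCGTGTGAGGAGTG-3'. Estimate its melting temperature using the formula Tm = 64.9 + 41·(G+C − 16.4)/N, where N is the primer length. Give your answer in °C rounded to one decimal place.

62.7°C

Base counts: A=6, T=5, G=10, C=5; G+C = 15, N = 26.
Tm = 64.9 + 41·(15 − 16.4)/26 = 64.9 + -57.40/26 = 62.7°C.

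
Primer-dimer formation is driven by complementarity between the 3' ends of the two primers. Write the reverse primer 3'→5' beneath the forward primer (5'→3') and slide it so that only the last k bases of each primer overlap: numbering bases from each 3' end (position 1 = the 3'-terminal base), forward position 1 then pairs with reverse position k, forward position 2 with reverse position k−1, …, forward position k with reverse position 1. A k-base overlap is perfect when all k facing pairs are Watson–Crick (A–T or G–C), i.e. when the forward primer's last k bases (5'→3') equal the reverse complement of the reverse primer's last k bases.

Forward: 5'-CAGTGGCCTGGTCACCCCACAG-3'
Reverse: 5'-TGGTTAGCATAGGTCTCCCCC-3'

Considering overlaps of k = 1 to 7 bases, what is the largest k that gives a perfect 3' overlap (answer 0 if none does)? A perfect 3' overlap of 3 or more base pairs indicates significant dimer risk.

Last 7 bases (5'→3') — forward …CCCACAG, reverse …CTCCCCC.
Reverse complement of the reverse primer's last 7 bases: GGGGGAG; its first k bases are the reverse complement of the reverse primer's last k bases, so a perfect k-base overlap needs the forward primer's last k bases to equal them.
Comparing (forward last k vs required): k=1: G vs G ✓; k=2: AG vs GG ✗; k=3: CAG vs GGG ✗; k=4: ACAG vs GGGG ✗; k=5: CACAG vs GGGGG ✗; k=6: CCACAG vs GGGGGA ✗; k=7: CCCACAG vs GGGGGAG ✗.
Only k = 1 is perfect, so the longest perfect 3' overlap is 1.

Longest perfect overlap: 1 complementary base pair; below the dimer-risk threshold (threshold 3).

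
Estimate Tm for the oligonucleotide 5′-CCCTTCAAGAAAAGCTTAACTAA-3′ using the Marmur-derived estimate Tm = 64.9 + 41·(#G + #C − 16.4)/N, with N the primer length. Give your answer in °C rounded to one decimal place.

Base counts: A=10, T=5, G=2, C=6; G+C = 8, N = 23.
Tm = 64.9 + 41·(8 − 16.4)/23 = 64.9 + -344.40/23 = 49.9°C.

49.9°C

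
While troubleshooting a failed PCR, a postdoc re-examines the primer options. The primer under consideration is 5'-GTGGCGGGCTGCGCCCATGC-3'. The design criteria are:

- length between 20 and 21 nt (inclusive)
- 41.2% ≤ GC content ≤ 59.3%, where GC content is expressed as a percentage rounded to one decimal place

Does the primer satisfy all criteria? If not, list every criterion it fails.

Fails: GC content.

Base counts: A=1, T=3, G=9, C=7 (length 20).
length: length 20 ✓
GC content: GC 16/20 = 80.0%, outside 41.2–59.3% ✗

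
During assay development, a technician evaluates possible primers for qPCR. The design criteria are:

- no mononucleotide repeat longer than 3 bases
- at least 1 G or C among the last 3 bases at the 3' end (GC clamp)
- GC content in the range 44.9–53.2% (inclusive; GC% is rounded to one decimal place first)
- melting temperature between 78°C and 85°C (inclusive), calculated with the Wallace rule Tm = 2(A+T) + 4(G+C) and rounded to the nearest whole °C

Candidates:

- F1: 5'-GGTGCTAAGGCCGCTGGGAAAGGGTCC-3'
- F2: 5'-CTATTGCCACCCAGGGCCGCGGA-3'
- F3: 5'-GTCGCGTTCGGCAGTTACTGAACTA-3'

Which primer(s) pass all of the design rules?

None of the candidates satisfy all criteria.

F1 (27 nt, A=5 T=4 G=12 C=6): longest run = 3 ✓; 3' end TCC has 2 G/C ✓; GC 18/27 = 66.7%, outside 44.9–53.2% ✗; Tm = 2·9 + 4·18 = 90°C, outside 78–85°C ✗ — fails.
F2 (23 nt, A=4 T=3 G=7 C=9): longest run = 3 ✓; 3' end GGA has 2 G/C ✓; GC 16/23 = 69.6%, outside 44.9–53.2% ✗; Tm = 2·7 + 4·16 = 78°C ✓ — fails.
F3 (25 nt, A=5 T=7 G=7 C=6): longest run = 2 ✓; 3' end CTA has 1 G/C ✓; GC 13/25 = 52.0% ✓; Tm = 2·12 + 4·13 = 76°C, outside 78–85°C ✗ — fails.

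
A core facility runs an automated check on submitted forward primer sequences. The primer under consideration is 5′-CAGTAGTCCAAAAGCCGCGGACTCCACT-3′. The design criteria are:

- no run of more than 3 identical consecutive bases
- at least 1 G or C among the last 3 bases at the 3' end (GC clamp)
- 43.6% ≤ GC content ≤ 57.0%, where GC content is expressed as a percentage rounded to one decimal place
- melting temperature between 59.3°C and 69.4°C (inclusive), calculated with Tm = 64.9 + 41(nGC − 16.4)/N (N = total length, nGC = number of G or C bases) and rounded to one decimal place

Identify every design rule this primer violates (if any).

Base counts: A=8, T=4, G=6, C=10 (length 28).
homopolymer run: longest run = 4, exceeds 3 ✗
GC clamp: 3' end ACT has 1 G/C ✓
GC content: GC 16/28 = 57.1%, outside 43.6–57.0% ✗
Tm: Tm = 64.9 + 41·(16 − 16.4)/28 = 64.3°C ✓

Fails: homopolymer run, GC content.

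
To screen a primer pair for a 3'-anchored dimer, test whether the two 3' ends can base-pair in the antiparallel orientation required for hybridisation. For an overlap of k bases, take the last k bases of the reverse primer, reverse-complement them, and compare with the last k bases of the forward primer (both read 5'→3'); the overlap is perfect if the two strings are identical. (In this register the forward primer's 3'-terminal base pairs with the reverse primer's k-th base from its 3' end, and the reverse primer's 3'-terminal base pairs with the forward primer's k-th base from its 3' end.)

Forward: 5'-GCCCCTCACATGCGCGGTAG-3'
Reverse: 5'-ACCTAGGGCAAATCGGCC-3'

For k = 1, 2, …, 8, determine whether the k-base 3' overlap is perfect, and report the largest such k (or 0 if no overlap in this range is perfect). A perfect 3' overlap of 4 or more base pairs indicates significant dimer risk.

Last 8 bases (5'→3') — forward …CGCGGTAG, reverse …AATCGGCC.
Reverse complement of the reverse primer's last 8 bases: GGCCGATT; its first k bases are the reverse complement of the reverse primer's last k bases, so a perfect k-base overlap needs the forward primer's last k bases to equal them.
Comparing (forward last k vs required): k=1: G vs G ✓; k=2: AG vs GG ✗; k=3: TAG vs GGC ✗; k=4: GTAG vs GGCC ✗; k=5: GGTAG vs GGCCG ✗; k=6: CGGTAG vs GGCCGA ✗; k=7: GCGGTAG vs GGCCGAT ✗; k=8: CGCGGTAG vs GGCCGATT ✗.
Only k = 1 is perfect, so the longest perfect 3' overlap is 1.

Longest perfect overlap: 1 complementary base pair; below the dimer-risk threshold (threshold 4).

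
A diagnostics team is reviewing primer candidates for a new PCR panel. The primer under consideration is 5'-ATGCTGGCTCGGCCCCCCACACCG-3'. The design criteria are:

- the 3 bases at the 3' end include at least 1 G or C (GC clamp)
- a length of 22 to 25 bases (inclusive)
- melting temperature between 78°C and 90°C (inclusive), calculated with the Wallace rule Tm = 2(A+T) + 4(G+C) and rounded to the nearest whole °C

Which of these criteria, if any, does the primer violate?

Meets all criteria.

Base counts: A=3, T=3, G=6, C=12 (length 24).
GC clamp: 3' end CCG has 3 G/C ✓
length: length 24 ✓
Tm: Tm = 2·6 + 4·18 = 84°C ✓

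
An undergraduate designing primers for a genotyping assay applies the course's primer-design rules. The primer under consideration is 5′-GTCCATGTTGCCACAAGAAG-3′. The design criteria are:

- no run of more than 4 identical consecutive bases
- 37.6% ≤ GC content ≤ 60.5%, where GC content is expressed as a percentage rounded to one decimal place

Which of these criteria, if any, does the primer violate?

Meets all criteria.

Base counts: A=6, T=4, G=5, C=5 (length 20).
homopolymer run: longest run = 2 ✓
GC content: GC 10/20 = 50.0% ✓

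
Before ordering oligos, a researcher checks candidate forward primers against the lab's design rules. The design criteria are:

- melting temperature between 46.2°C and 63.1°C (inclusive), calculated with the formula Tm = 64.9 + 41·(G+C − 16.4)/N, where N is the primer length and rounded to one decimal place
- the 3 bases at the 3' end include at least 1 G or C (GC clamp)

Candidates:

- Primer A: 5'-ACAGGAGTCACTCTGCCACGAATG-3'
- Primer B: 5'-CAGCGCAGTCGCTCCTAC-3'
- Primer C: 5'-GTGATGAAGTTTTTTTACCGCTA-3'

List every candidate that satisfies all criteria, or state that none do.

Primer A, Primer B and Primer C.

Primer A (24 nt, A=7 T=4 G=6 C=7): Tm = 64.9 + 41·(13 − 16.4)/24 = 59.1°C ✓; 3' end ATG has 1 G/C ✓ — passes.
Primer B (18 nt, A=3 T=3 G=4 C=8): Tm = 64.9 + 41·(12 − 16.4)/18 = 54.9°C ✓; 3' end TAC has 1 G/C ✓ — passes.
Primer C (23 nt, A=5 T=10 G=5 C=3): Tm = 64.9 + 41·(8 − 16.4)/23 = 49.9°C ✓; 3' end CTA has 1 G/C ✓ — passes.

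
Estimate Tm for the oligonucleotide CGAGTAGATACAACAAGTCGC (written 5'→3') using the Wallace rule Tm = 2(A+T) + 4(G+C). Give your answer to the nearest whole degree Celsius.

Base counts: A=8, T=3, G=5, C=5 (length 21).
Tm = 2·(8+3) + 4·(5+5) = 2·11 + 4·10 = 22 + 40 = 62°C.

62°C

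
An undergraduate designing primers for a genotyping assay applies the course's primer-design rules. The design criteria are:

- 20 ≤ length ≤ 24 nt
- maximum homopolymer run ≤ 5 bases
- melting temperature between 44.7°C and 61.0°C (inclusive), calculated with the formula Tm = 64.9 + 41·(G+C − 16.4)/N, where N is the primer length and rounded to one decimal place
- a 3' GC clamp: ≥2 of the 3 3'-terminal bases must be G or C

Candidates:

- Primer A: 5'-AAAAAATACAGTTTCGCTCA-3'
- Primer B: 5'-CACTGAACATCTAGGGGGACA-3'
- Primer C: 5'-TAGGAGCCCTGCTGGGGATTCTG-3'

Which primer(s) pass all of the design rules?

Primer A (20 nt, A=9 T=5 G=2 C=4): length 20 ✓; longest run = 6, exceeds 5 ✗; Tm = 64.9 + 41·(6 − 16.4)/20 = 43.6°C, outside 44.7–61.0°C ✗; 3' end TCA has 1 G/C, need ≥2 ✗ — fails.
Primer B (21 nt, A=7 T=3 G=6 C=5): length 21 ✓; longest run = 5 ✓; Tm = 64.9 + 41·(11 − 16.4)/21 = 54.4°C ✓; 3' end ACA has 1 G/C, need ≥2 ✗ — fails.
Primer C (23 nt, A=3 T=6 G=9 C=5): length 23 ✓; longest run = 4 ✓; Tm = 64.9 + 41·(14 − 16.4)/23 = 60.6°C ✓; 3' end CTG has 2 G/C ✓ — passes.

Primer C only.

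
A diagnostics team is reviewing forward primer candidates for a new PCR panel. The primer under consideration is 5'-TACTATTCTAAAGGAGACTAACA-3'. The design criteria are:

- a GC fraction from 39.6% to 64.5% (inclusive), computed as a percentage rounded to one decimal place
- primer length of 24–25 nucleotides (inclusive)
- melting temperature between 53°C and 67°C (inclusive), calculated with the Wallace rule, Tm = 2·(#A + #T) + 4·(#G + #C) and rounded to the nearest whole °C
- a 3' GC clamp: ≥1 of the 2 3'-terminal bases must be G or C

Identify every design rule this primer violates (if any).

Fails: GC content, length.

Base counts: A=10, T=6, G=3, C=4 (length 23).
GC content: GC 7/23 = 30.4%, outside 39.6–64.5% ✗
length: length 23, outside 24–25 ✗
Tm: Tm = 2·16 + 4·7 = 60°C ✓
GC clamp: 3' end CA has 1 G/C ✓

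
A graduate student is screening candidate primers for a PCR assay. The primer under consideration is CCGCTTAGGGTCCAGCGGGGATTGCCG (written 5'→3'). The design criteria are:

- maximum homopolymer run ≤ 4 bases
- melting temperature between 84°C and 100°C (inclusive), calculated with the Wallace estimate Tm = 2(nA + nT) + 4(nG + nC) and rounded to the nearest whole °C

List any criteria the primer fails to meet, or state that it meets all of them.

Base counts: A=3, T=5, G=11, C=8 (length 27).
homopolymer run: longest run = 4 ✓
Tm: Tm = 2·8 + 4·19 = 92°C ✓

Meets all criteria.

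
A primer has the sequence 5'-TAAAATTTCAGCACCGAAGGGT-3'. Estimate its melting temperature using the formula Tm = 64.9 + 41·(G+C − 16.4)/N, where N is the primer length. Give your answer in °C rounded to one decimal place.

51.1°C

Base counts: A=8, T=5, G=5, C=4; G+C = 9, N = 22.
Tm = 64.9 + 41·(9 − 16.4)/22 = 64.9 + -303.40/22 = 51.1°C.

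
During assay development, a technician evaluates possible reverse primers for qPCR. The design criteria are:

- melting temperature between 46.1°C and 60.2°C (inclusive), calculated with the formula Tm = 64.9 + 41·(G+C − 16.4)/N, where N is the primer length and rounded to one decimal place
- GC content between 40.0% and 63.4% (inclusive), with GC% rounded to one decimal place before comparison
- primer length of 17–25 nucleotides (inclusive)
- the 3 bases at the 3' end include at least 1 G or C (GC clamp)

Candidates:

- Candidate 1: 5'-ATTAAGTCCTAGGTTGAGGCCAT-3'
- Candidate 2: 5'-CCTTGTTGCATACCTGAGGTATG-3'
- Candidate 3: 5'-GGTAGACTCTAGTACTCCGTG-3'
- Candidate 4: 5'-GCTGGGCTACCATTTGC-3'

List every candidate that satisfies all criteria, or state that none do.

Candidate 1 (23 nt, A=6 T=7 G=6 C=4): Tm = 64.9 + 41·(10 − 16.4)/23 = 53.5°C ✓; GC 10/23 = 43.5% ✓; length 23 ✓; 3' end CAT has 1 G/C ✓ — passes.
Candidate 2 (23 nt, A=4 T=8 G=6 C=5): Tm = 64.9 + 41·(11 − 16.4)/23 = 55.3°C ✓; GC 11/23 = 47.8% ✓; length 23 ✓; 3' end ATG has 1 G/C ✓ — passes.
Candidate 3 (21 nt, A=4 T=6 G=6 C=5): Tm = 64.9 + 41·(11 − 16.4)/21 = 54.4°C ✓; GC 11/21 = 52.4% ✓; length 21 ✓; 3' end GTG has 2 G/C ✓ — passes.
Candidate 4 (17 nt, A=2 T=5 G=5 C=5): Tm = 64.9 + 41·(10 − 16.4)/17 = 49.5°C ✓; GC 10/17 = 58.8% ✓; length 17 ✓; 3' end TGC has 2 G/C ✓ — passes.

Candidate 1, Candidate 2, Candidate 3 and Candidate 4.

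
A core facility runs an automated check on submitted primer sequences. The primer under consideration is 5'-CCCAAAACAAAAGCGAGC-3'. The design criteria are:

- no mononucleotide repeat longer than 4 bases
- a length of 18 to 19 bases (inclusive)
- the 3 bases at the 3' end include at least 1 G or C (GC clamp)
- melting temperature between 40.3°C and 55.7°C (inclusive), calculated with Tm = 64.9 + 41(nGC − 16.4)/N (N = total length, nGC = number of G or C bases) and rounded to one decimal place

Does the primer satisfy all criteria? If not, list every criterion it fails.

Meets all criteria.

Base counts: A=9, T=0, G=3, C=6 (length 18).
homopolymer run: longest run = 4 ✓
length: length 18 ✓
GC clamp: 3' end AGC has 2 G/C ✓
Tm: Tm = 64.9 + 41·(9 − 16.4)/18 = 48.0°C ✓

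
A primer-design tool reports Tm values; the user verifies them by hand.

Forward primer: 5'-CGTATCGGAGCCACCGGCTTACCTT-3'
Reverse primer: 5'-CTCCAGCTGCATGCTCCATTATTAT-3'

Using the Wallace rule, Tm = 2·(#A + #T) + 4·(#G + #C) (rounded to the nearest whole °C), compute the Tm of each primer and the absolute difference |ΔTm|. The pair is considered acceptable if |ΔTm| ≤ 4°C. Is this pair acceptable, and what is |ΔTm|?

Forward: A=4 T=6 G=6 C=9 → Tm = 2·10 + 4·15 = 80°C.
Reverse: A=5 T=9 G=3 C=8 → Tm = 2·14 + 4·11 = 72°C.
|ΔTm| = |80 − 72| = 8°C, > 4°C.

|ΔTm| = 8°C; the pair is not acceptable.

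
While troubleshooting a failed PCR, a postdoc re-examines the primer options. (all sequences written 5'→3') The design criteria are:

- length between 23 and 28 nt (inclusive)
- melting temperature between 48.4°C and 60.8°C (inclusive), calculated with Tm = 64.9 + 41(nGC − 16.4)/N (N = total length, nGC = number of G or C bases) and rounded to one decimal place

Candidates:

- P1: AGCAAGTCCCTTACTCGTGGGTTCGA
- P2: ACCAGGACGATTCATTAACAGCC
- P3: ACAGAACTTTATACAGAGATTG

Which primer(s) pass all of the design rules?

P2 only.

P1 (26 nt, A=5 T=7 G=7 C=7): length 26 ✓; Tm = 64.9 + 41·(14 − 16.4)/26 = 61.1°C, outside 48.4–60.8°C ✗ — fails.
P2 (23 nt, A=8 T=4 G=4 C=7): length 23 ✓; Tm = 64.9 + 41·(11 − 16.4)/23 = 55.3°C ✓ — passes.
P3 (22 nt, A=9 T=6 G=4 C=3): length 22, outside 23–28 ✗; Tm = 64.9 + 41·(7 − 16.4)/22 = 47.4°C, outside 48.4–60.8°C ✗ — fails.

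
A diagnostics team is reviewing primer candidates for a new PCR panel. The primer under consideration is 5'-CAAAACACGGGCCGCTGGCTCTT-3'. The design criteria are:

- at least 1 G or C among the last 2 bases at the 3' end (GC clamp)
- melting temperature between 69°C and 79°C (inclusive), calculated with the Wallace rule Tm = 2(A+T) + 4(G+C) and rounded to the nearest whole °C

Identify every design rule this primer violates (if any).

Base counts: A=5, T=4, G=6, C=8 (length 23).
GC clamp: 3' end TT has 0 G/C, need ≥1 ✗
Tm: Tm = 2·9 + 4·14 = 74°C ✓

Fails: GC clamp.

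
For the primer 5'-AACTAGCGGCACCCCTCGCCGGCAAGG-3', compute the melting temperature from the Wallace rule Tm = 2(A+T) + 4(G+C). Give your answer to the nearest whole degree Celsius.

Base counts: A=6, T=2, G=8, C=11 (length 27).
Tm = 2·(6+2) + 4·(8+11) = 2·8 + 4·19 = 16 + 76 = 92°C.

92°C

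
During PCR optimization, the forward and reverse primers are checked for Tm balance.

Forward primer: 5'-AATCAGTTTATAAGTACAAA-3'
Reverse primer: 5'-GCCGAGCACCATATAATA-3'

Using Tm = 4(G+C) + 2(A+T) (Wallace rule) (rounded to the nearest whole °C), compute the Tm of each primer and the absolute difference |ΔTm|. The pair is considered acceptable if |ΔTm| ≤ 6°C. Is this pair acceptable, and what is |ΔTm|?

Forward: A=10 T=6 G=2 C=2 → Tm = 2·16 + 4·4 = 48°C.
Reverse: A=7 T=3 G=3 C=5 → Tm = 2·10 + 4·8 = 52°C.
|ΔTm| = |48 − 52| = 4°C, ≤ 6°C.

|ΔTm| = 4°C; the pair is acceptable.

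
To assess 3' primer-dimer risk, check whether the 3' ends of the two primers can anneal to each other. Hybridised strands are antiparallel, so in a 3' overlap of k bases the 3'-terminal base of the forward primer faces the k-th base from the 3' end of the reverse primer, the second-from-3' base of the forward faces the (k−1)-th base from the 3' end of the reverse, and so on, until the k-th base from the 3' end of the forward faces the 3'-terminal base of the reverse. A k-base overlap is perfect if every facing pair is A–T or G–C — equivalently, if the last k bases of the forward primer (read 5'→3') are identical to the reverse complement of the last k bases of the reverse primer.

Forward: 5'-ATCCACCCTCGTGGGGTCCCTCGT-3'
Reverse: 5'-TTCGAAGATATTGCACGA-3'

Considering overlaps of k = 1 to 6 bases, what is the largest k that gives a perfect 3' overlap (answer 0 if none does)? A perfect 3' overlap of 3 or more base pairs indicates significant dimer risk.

Last 6 bases (5'→3') — forward …CCTCGT, reverse …GCACGA.
Reverse complement of the reverse primer's last 6 bases: TCGTGC; its first k bases are the reverse complement of the reverse primer's last k bases, so a perfect k-base overlap needs the forward primer's last k bases to equal them.
Comparing (forward last k vs required): k=1: T vs T ✓; k=2: GT vs TC ✗; k=3: CGT vs TCG ✗; k=4: TCGT vs TCGT ✓; k=5: CTCGT vs TCGTG ✗; k=6: CCTCGT vs TCGTGC ✗.
Perfect overlaps at k = 1, 4; the largest is 4.

Longest perfect overlap: 4 complementary base pairs; significant dimer risk (threshold 3).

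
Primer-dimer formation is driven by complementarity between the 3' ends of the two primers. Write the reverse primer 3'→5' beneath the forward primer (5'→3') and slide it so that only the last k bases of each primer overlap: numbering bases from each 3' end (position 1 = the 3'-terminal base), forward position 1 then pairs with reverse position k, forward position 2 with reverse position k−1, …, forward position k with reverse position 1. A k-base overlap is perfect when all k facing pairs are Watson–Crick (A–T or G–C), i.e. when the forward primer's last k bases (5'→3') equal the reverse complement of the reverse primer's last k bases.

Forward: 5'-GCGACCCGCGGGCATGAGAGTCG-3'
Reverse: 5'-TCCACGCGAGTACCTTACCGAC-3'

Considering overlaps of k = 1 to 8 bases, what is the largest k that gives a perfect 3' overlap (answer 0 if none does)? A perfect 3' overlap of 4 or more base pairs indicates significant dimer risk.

Longest perfect overlap: 4 complementary base pairs; significant dimer risk (threshold 4).

Last 8 bases (5'→3') — forward …GAGAGTCG, reverse …TTACCGAC.
Reverse complement of the reverse primer's last 8 bases: GTCGGTAA; its first k bases are the reverse complement of the reverse primer's last k bases, so a perfect k-base overlap needs the forward primer's last k bases to equal them.
Comparing (forward last k vs required): k=1: G vs G ✓; k=2: CG vs GT ✗; k=3: TCG vs GTC ✗; k=4: GTCG vs GTCG ✓; k=5: AGTCG vs GTCGG ✗; k=6: GAGTCG vs GTCGGT ✗; k=7: AGAGTCG vs GTCGGTA ✗; k=8: GAGAGTCG vs GTCGGTAA ✗.
Perfect overlaps at k = 1, 4; the largest is 4.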